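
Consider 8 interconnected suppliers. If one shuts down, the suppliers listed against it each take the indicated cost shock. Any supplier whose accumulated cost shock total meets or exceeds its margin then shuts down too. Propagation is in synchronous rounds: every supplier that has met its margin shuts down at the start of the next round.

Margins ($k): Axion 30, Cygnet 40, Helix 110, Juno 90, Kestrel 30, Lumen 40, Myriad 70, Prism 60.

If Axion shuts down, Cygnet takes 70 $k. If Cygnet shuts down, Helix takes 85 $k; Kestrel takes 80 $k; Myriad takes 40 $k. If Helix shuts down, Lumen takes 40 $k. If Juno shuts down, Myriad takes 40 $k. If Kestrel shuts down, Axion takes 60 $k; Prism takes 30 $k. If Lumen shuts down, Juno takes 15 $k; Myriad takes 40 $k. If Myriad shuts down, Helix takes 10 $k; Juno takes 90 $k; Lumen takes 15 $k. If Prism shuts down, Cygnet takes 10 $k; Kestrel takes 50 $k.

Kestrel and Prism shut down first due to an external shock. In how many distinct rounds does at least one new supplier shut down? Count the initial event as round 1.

3

Round 1 — Kestrel, Prism shut down (initial).
  Axion: +60 → 60 ≥ 30
  Cygnet: +10 → 10 < 40
Round 2 — Axion shuts down.
  Cygnet: +70 → 80 ≥ 40
Round 3 — Cygnet shuts down.
  Helix: +85 → 85 < 110
  Myriad: +40 → 40 < 70
No further shutdowns.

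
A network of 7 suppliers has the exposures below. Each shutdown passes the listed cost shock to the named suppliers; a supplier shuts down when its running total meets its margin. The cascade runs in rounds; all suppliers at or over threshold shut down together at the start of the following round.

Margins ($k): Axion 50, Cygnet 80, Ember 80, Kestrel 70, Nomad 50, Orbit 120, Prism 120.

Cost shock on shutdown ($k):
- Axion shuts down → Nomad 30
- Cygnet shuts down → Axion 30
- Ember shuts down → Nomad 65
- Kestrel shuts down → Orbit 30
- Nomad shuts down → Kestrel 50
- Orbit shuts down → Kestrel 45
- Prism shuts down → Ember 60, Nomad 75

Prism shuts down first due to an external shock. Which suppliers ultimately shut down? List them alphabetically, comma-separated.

Nomad, Prism

Round 1 — Prism shuts down (initial).
  Ember: +60 → 60 < 80
  Nomad: +75 → 75 ≥ 50
Round 2 — Nomad shuts down.
  Kestrel: +50 → 50 < 70
No further shutdowns.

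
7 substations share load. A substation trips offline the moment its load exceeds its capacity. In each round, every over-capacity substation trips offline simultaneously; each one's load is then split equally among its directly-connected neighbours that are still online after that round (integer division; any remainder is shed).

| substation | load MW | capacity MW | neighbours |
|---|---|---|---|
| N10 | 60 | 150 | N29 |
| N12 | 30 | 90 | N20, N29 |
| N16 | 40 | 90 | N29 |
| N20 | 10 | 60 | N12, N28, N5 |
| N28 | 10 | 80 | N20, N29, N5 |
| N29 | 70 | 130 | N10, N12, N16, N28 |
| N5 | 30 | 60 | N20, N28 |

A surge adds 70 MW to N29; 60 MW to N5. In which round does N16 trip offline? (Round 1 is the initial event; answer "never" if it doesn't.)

Round 1 — N29 at 140 > 130; N5 at 90 > 60. N29, N5 trip offline.
  N29 sheds 140 MW to N10, N12, N16, N28: 35 each.
    N10: 60+35 = 95 ≤ 150
    N12: 30+35 = 65 ≤ 90
    N16: 40+35 = 75 ≤ 90
    N28: 10+35 = 45 ≤ 80
  N5 sheds 90 MW to N20, N28: 45 each.
    N20: 10+45 = 55 ≤ 60
    N28: 45+45 = 90 > 80
Round 2 — N28 trips offline.
  N28 sheds 90 MW to N20: 90 each.
    N20: 55+90 = 145 > 60
Round 3 — N20 trips offline.
  N20 sheds 145 MW to N12: 145 each.
    N12: 65+145 = 210 > 90
Round 4 — N12 trips offline.
  N12 sheds 210 MW: no online neighbours, lost.
No further trips.

never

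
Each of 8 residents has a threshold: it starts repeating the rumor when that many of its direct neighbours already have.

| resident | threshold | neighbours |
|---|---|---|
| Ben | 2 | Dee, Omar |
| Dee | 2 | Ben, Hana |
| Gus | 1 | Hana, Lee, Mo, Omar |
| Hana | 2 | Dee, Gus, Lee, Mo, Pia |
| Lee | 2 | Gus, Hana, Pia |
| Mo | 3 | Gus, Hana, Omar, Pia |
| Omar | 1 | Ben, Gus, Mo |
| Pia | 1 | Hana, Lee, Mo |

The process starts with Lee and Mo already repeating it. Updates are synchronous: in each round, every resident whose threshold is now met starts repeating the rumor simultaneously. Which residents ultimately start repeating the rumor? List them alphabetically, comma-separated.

Round 1 — Lee, Mo start repeating the rumor (initial).
Round 2 — checking thresholds:
  Gus: 2 of 4 neighbours ≥ 1, starts repeating the rumor.
  Hana: 2 of 5 neighbours ≥ 2, starts repeating the rumor.
  Omar: 1 of 3 neighbours ≥ 1, starts repeating the rumor.
  Pia: 2 of 3 neighbours ≥ 1, starts repeating the rumor.
Round 3 — no new spreads; cascade stops.

Gus, Hana, Lee, Mo, Omar, Pia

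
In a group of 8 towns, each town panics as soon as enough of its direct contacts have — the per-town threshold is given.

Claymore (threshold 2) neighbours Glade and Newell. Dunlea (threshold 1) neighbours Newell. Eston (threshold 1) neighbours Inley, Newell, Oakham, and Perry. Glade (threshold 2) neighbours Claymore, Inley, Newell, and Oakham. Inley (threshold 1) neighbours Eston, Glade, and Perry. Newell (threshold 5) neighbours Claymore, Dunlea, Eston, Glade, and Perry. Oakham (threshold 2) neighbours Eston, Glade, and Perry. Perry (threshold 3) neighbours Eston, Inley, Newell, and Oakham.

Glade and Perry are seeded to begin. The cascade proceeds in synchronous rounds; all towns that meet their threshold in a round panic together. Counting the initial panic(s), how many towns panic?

5

Round 1 — Glade, Perry panic (initial).
Round 2 — checking thresholds:
  Claymore: 1 of 2 neighbours < 2, below threshold.
  Eston: 1 of 4 neighbours ≥ 1, panics.
  Inley: 2 of 3 neighbours ≥ 1, panics.
  Newell: 2 of 5 neighbours < 5, below threshold.
  Oakham: 2 of 3 neighbours ≥ 2, panics.
Round 3 — no new panics; cascade stops.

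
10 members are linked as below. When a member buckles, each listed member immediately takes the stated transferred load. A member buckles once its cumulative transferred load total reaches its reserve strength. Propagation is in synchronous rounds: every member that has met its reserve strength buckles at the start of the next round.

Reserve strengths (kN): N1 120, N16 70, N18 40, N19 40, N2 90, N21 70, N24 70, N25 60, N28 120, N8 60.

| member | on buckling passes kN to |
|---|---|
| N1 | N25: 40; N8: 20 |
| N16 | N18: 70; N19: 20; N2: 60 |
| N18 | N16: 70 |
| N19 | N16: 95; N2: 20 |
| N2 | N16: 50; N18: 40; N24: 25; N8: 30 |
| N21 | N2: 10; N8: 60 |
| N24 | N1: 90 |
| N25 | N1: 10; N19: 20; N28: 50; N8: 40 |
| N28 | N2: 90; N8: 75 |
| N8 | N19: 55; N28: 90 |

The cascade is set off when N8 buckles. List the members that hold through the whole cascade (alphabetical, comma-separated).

N1, N2, N21, N24, N25, N28

Round 1 — N8 buckles (initial).
  N19: +55 → 55 ≥ 40
  N28: +90 → 90 < 120
Round 2 — N19 buckles.
  N16: +95 → 95 ≥ 70
  N2: +20 → 20 < 90
Round 3 — N16 buckles.
  N18: +70 → 70 ≥ 40
  N2: +60 → 80 < 90
Round 4 — N18 buckles.
No further bucklings.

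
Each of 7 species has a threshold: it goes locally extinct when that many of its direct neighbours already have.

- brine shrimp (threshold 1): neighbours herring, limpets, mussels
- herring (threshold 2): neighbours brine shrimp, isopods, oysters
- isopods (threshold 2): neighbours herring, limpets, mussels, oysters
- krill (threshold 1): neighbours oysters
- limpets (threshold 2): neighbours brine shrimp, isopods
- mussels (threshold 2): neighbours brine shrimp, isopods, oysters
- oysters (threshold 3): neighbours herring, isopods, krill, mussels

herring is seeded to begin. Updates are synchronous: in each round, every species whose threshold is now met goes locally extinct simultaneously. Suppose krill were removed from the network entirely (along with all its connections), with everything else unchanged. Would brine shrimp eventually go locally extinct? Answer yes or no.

yes

With krill removed:
Round 1 — herring goes locally extinct (initial).
Round 2 — checking thresholds:
  brine shrimp: 1 of 3 neighbours ≥ 1, goes locally extinct.
  isopods: 1 of 4 neighbours < 2, not yet.
  oysters: 1 of 3 neighbours < 3, not yet.
Round 3 — no new extinctions; cascade stops.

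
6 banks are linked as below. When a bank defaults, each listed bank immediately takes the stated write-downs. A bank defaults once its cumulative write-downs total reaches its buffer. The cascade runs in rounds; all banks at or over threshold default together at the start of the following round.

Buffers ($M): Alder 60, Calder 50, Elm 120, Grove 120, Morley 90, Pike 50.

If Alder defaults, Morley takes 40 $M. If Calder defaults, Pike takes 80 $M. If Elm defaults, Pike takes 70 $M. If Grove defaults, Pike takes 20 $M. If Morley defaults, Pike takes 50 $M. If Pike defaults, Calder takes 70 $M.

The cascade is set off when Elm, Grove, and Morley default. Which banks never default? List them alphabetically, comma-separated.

Round 1 — Elm, Grove, Morley default (initial).
  Pike: +70+20+50 → 140 ≥ 50
Round 2 — Pike defaults.
  Calder: +70 → 70 ≥ 50
Round 3 — Calder defaults.
No further defaults.

Alder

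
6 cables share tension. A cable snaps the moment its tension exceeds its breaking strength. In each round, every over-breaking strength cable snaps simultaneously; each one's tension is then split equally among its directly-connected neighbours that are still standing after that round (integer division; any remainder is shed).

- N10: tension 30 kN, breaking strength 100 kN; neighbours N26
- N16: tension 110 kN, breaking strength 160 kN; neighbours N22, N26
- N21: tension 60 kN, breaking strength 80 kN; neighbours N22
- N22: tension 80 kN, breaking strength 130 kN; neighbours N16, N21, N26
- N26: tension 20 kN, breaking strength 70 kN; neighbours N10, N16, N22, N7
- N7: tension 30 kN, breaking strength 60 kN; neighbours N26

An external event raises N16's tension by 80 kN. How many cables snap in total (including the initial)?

5

Round 1 — N16 at 190 > 160. N16 snaps.
  N16 sheds 190 kN to N22, N26: 95 each.
    N22: 80+95 = 175 > 130
    N26: 20+95 = 115 > 70
Round 2 — N22, N26 snap.
  N22 sheds 175 kN to N21: 175 each.
    N21: 60+175 = 235 > 80
  N26 sheds 115 kN to N10, N7: 57 each (1 lost).
    N10: 30+57 = 87 ≤ 100
    N7: 30+57 = 87 > 60
Round 3 — N21, N7 snap.
  N21 sheds 235 kN: no online neighbours, lost.
  N7 sheds 87 kN: no online neighbours, lost.
No further breaks.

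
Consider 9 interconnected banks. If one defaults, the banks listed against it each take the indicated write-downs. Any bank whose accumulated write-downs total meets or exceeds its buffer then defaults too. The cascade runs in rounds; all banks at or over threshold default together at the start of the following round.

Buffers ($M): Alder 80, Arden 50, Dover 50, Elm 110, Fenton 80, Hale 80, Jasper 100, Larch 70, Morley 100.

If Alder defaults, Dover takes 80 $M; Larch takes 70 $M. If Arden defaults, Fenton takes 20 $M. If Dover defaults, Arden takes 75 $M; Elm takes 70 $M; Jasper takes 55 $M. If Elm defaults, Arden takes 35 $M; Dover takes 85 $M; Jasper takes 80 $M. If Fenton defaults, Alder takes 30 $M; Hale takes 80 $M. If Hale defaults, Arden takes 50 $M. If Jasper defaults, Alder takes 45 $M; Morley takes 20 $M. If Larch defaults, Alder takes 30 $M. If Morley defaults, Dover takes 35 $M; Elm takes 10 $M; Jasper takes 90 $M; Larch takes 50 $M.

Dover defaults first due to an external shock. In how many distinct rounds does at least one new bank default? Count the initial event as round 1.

2

Round 1 — Dover defaults (initial).
  Arden: +75 → 75 ≥ 50
  Elm: +70 → 70 < 110
  Jasper: +55 → 55 < 100
Round 2 — Arden defaults.
  Fenton: +20 → 20 < 80
No further defaults.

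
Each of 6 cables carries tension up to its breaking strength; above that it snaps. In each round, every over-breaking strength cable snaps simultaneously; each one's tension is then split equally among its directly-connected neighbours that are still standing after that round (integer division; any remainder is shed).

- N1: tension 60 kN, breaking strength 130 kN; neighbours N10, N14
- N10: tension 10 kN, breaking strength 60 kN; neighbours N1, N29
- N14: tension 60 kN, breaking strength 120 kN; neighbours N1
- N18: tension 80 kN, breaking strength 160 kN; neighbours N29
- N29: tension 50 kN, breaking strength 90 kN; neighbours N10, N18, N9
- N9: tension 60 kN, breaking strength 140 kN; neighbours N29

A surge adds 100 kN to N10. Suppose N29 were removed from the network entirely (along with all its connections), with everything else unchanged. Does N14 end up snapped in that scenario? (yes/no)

With N29 removed:
Round 1 — N10 at 110 > 60. N10 snaps.
  N10 sheds 110 kN to N1: 110 each.
    N1: 60+110 = 170 > 130
Round 2 — N1 snaps.
  N1 sheds 170 kN to N14: 170 each.
    N14: 60+170 = 230 > 120
Round 3 — N14 snaps.
  N14 sheds 230 kN: no online neighbours, lost.
No further breaks.

yes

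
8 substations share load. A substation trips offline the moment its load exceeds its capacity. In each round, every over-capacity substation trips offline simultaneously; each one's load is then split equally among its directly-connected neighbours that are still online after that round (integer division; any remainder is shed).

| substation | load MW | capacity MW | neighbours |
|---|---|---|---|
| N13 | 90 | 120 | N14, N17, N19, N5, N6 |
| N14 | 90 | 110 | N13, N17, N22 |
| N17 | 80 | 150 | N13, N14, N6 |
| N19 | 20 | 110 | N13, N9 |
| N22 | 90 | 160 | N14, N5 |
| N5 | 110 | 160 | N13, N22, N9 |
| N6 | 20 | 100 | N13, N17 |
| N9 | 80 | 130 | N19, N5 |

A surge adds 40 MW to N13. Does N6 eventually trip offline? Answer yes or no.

yes

Round 1 — N13 at 130 > 120. N13 trips offline.
  N13 sheds 130 MW to N14, N17, N19, N5, N6: 26 each.
    N14: 90+26 = 116 > 110
    N17: 80+26 = 106 ≤ 150
    N19: 20+26 = 46 ≤ 110
    N5: 110+26 = 136 ≤ 160
    N6: 20+26 = 46 ≤ 100
Round 2 — N14 trips offline.
  N14 sheds 116 MW to N17, N22: 58 each.
    N17: 106+58 = 164 > 150
    N22: 90+58 = 148 ≤ 160
Round 3 — N17 trips offline.
  N17 sheds 164 MW to N6: 164 each.
    N6: 46+164 = 210 > 100
Round 4 — N6 trips offline.
  N6 sheds 210 MW: no online neighbours, lost.
No further trips.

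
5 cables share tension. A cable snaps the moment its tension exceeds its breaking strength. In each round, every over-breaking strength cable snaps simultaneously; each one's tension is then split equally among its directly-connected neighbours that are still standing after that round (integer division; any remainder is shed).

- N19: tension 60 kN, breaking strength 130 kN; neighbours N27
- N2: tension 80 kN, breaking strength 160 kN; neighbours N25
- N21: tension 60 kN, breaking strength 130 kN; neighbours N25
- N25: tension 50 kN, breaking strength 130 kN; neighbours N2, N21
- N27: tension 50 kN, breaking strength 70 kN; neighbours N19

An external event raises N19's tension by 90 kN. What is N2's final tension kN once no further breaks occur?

80

Round 1 — N19 at 150 > 130. N19 snaps.
  N19 sheds 150 kN to N27: 150 each.
    N27: 50+150 = 200 > 70
Round 2 — N27 snaps.
  N27 sheds 200 kN: no online neighbours, lost.
No further breaks.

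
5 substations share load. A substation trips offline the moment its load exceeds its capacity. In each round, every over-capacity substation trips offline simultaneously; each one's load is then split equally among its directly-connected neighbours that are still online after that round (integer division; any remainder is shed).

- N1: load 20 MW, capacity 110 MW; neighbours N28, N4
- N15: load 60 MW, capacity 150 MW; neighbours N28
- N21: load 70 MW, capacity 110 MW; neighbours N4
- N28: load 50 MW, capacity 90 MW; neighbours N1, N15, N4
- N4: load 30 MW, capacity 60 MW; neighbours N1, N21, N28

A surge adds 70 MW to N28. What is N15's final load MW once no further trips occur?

Round 1 — N28 at 120 > 90. N28 trips offline.
  N28 sheds 120 MW to N1, N15, N4: 40 each.
    N1: 20+40 = 60 ≤ 110
    N15: 60+40 = 100 ≤ 150
    N4: 30+40 = 70 > 60
Round 2 — N4 trips offline.
  N4 sheds 70 MW to N1, N21: 35 each.
    N1: 60+35 = 95 ≤ 110
    N21: 70+35 = 105 ≤ 110
No further trips.

100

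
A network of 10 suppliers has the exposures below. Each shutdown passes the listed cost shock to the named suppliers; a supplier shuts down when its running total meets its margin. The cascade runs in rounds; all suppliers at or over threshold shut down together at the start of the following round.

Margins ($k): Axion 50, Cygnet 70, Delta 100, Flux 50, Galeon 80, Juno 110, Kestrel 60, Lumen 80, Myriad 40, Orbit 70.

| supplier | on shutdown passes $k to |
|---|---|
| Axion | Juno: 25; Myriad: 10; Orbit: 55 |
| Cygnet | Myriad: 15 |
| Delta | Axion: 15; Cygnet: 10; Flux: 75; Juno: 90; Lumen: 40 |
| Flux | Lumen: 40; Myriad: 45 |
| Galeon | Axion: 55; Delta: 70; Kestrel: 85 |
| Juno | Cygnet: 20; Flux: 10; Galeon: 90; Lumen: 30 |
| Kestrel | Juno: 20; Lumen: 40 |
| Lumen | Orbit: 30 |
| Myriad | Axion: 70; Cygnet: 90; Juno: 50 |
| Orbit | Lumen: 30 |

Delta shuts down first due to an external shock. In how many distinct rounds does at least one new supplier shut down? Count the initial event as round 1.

Round 1 — Delta shuts down (initial).
  Axion: +15 → 15 < 50
  Cygnet: +10 → 10 < 70
  Flux: +75 → 75 ≥ 50
  Juno: +90 → 90 < 110
  Lumen: +40 → 40 < 80
Round 2 — Flux shuts down.
  Lumen: +40 → 80 ≥ 80
  Myriad: +45 → 45 ≥ 40
Round 3 — Lumen, Myriad shut down.
  Axion: +70 → 85 ≥ 50
  Cygnet: +90 → 100 ≥ 70
  Juno: +50 → 140 ≥ 110
  Orbit: +30 → 30 < 70
Round 4 — Axion, Cygnet, Juno shut down.
  Galeon: +90 → 90 ≥ 80
  Orbit: +55 → 85 ≥ 70
Round 5 — Galeon, Orbit shut down.
  Kestrel: +85 → 85 ≥ 60
Round 6 — Kestrel shuts down.
No further shutdowns.

6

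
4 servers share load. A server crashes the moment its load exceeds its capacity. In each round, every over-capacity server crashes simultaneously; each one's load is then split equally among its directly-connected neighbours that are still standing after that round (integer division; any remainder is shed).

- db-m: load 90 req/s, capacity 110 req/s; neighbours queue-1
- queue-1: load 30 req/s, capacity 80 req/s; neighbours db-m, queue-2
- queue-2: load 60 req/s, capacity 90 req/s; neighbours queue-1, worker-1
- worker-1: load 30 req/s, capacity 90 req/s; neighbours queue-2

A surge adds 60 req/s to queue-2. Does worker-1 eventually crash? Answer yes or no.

Round 1 — queue-2 at 120 > 90. queue-2 crashes.
  queue-2 sheds 120 req/s to queue-1, worker-1: 60 each.
    queue-1: 30+60 = 90 > 80
    worker-1: 30+60 = 90 ≤ 90
Round 2 — queue-1 crashes.
  queue-1 sheds 90 req/s to db-m: 90 each.
    db-m: 90+90 = 180 > 110
Round 3 — db-m crashes.
  db-m sheds 180 req/s: no online neighbours, lost.
No further crashes.

no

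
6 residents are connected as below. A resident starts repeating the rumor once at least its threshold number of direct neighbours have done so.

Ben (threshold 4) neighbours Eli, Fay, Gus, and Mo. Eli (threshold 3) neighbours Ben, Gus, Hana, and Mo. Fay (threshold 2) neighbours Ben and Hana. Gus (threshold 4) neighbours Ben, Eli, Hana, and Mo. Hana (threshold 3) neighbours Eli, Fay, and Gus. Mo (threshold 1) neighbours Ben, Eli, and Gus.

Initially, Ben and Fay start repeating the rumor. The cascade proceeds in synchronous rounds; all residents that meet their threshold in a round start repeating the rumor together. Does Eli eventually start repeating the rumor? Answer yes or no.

Round 1 — Ben, Fay start repeating the rumor (initial).
Round 2 — checking thresholds:
  Eli: 1 of 4 neighbours < 3, below threshold.
  Gus: 1 of 4 neighbours < 4, below threshold.
  Hana: 1 of 3 neighbours < 3, below threshold.
  Mo: 1 of 3 neighbours ≥ 1, starts repeating the rumor.
Round 3 — no new spreads; cascade stops.

no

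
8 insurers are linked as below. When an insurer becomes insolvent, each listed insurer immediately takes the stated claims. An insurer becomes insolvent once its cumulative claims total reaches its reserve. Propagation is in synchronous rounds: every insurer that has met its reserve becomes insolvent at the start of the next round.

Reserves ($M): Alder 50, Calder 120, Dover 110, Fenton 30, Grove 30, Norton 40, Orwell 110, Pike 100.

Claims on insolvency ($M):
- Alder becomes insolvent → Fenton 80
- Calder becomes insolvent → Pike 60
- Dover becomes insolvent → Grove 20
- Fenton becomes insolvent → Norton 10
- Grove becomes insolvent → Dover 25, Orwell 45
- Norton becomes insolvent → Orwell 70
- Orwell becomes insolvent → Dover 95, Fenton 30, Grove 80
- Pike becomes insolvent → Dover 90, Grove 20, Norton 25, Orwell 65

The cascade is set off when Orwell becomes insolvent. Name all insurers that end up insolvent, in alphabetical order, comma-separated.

Round 1 — Orwell becomes insolvent (initial).
  Dover: +95 → 95 < 110
  Fenton: +30 → 30 ≥ 30
  Grove: +80 → 80 ≥ 30
Round 2 — Fenton, Grove become insolvent.
  Dover: +25 → 120 ≥ 110
  Norton: +10 → 10 < 40
Round 3 — Dover becomes insolvent.
No further insolvencies.

Dover, Fenton, Grove, Orwell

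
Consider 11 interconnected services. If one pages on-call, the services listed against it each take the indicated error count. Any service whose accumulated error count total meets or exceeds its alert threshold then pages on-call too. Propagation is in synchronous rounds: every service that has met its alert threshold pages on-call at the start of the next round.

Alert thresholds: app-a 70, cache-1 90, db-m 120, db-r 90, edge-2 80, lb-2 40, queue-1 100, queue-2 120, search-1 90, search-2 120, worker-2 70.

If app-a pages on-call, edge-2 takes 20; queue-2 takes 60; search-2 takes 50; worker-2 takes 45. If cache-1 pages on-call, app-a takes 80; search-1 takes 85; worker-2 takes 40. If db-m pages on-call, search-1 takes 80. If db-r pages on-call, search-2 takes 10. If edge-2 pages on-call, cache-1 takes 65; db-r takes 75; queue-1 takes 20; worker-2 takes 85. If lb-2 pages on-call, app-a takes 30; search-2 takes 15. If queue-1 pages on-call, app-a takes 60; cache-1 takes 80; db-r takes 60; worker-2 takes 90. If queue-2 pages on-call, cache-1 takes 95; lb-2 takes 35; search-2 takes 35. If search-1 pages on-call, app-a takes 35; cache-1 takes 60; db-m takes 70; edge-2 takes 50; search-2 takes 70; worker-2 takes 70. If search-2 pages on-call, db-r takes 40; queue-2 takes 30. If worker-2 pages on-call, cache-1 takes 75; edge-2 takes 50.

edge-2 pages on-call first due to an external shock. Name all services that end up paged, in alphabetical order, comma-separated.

Round 1 — edge-2 pages on-call (initial).
  cache-1: +65 → 65 < 90
  db-r: +75 → 75 < 90
  queue-1: +20 → 20 < 100
  worker-2: +85 → 85 ≥ 70
Round 2 — worker-2 pages on-call.
  cache-1: +75 → 140 ≥ 90
Round 3 — cache-1 pages on-call.
  app-a: +80 → 80 ≥ 70
  search-1: +85 → 85 < 90
Round 4 — app-a pages on-call.
  queue-2: +60 → 60 < 120
  search-2: +50 → 50 < 120
No further pages.

app-a, cache-1, edge-2, worker-2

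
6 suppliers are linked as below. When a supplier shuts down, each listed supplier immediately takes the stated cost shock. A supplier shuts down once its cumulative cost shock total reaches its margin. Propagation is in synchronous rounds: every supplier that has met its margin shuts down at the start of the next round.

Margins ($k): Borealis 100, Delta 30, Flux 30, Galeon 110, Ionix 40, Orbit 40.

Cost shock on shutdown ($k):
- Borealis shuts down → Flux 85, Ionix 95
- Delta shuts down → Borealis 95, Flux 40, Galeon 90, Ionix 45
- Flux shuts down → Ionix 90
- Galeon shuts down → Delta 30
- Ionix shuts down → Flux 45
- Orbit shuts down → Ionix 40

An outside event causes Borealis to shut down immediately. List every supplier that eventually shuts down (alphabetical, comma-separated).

Round 1 — Borealis shuts down (initial).
  Flux: +85 → 85 ≥ 30
  Ionix: +95 → 95 ≥ 40
Round 2 — Flux, Ionix shut down.
No further shutdowns.

Borealis, Flux, Ionix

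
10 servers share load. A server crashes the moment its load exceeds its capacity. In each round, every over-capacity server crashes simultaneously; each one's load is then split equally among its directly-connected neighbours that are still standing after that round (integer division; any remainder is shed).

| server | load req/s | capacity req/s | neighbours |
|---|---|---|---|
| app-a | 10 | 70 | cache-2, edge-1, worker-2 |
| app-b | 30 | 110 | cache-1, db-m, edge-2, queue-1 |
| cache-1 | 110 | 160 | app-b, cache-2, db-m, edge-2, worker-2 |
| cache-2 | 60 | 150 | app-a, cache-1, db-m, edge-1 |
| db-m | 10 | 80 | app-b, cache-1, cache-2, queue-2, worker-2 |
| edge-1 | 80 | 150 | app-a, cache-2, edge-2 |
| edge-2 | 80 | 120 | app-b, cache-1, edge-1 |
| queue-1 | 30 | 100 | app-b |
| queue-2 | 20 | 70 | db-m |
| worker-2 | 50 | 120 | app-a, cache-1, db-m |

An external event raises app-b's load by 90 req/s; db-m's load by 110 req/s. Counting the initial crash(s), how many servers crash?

Round 1 — app-b at 120 > 110; db-m at 120 > 80. app-b, db-m crash.
  app-b sheds 120 req/s to cache-1, edge-2, queue-1: 40 each.
    cache-1: 110+40 = 150 ≤ 160
    edge-2: 80+40 = 120 ≤ 120
    queue-1: 30+40 = 70 ≤ 100
  db-m sheds 120 req/s to cache-1, cache-2, queue-2, worker-2: 30 each.
    cache-1: 150+30 = 180 > 160
    cache-2: 60+30 = 90 ≤ 150
    queue-2: 20+30 = 50 ≤ 70
    worker-2: 50+30 = 80 ≤ 120
Round 2 — cache-1 crashes.
  cache-1 sheds 180 req/s to cache-2, edge-2, worker-2: 60 each.
    cache-2: 90+60 = 150 ≤ 150
    edge-2: 120+60 = 180 > 120
    worker-2: 80+60 = 140 > 120
Round 3 — edge-2, worker-2 crash.
  edge-2 sheds 180 req/s to edge-1: 180 each.
    edge-1: 80+180 = 260 > 150
  worker-2 sheds 140 req/s to app-a: 140 each.
    app-a: 10+140 = 150 > 70
Round 4 — app-a, edge-1 crash.
  app-a sheds 150 req/s to cache-2: 150 each.
    cache-2: 150+150 = 300 > 150
  edge-1 sheds 260 req/s to cache-2: 260 each.
    cache-2: 300+260 = 560 > 150
Round 5 — cache-2 crashes.
  cache-2 sheds 560 req/s: no online neighbours, lost.
No further crashes.

8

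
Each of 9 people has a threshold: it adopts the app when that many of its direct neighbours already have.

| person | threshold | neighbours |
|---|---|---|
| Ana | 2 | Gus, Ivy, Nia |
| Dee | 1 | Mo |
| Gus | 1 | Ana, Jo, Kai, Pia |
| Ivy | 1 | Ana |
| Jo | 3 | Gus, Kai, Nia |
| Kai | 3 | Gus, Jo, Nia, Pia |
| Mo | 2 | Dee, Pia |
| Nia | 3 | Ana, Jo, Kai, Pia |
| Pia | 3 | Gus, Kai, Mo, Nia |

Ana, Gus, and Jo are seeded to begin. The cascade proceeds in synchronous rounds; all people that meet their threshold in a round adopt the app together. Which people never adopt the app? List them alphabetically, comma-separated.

Round 1 — Ana, Gus, Jo adopt the app (initial).
Round 2 — checking thresholds:
  Ivy: 1 of 1 neighbours ≥ 1, adopts the app.
  Kai: 2 of 4 neighbours < 3, not yet.
  Nia: 2 of 4 neighbours < 3, not yet.
  Pia: 1 of 4 neighbours < 3, not yet.
Round 3 — no new adoptions; cascade stops.

Dee, Kai, Mo, Nia, Pia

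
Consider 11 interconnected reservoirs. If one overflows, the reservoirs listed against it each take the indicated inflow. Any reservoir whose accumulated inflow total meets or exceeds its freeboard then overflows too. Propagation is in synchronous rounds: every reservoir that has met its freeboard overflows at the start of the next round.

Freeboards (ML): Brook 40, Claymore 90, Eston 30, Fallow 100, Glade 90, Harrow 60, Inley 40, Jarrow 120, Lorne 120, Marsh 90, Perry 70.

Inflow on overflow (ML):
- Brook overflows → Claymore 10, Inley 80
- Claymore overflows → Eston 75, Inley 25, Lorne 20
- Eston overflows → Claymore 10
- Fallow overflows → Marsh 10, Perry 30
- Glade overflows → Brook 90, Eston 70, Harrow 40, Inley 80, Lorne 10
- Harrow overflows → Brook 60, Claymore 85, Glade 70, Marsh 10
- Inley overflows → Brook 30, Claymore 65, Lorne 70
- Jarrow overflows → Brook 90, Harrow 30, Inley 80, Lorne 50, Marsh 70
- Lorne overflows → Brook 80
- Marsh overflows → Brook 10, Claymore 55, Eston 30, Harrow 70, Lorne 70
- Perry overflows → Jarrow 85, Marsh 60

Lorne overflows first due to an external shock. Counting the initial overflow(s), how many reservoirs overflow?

3

Round 1 — Lorne overflows (initial).
  Brook: +80 → 80 ≥ 40
Round 2 — Brook overflows.
  Claymore: +10 → 10 < 90
  Inley: +80 → 80 ≥ 40
Round 3 — Inley overflows.
  Claymore: +65 → 75 < 90
No further overflows.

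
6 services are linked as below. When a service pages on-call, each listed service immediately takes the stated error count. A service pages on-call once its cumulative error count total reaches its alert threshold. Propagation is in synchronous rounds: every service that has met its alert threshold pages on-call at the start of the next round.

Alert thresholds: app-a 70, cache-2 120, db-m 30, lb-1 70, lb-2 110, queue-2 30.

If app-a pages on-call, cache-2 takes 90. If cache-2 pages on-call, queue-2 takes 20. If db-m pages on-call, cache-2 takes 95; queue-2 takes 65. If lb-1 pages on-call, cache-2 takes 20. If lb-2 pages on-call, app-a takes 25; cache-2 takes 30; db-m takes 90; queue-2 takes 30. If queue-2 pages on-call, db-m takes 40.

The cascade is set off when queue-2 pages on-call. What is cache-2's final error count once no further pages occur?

95

Round 1 — queue-2 pages on-call (initial).
  db-m: +40 → 40 ≥ 30
Round 2 — db-m pages on-call.
  cache-2: +95 → 95 < 120
No further pages.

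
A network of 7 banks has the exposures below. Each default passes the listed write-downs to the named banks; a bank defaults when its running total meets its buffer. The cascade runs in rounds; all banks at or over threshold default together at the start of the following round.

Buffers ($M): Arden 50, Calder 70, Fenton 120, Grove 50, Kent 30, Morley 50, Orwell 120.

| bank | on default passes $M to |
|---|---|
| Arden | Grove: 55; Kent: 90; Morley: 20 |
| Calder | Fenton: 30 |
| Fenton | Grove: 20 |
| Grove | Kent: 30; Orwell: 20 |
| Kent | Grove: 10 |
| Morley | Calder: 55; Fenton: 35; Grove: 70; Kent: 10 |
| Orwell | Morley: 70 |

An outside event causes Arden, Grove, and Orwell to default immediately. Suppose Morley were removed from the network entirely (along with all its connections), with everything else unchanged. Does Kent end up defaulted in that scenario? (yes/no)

yes

With Morley removed:
Round 1 — Arden, Grove, Orwell default (initial).
  Kent: +90+30 → 120 ≥ 30
Round 2 — Kent defaults.
No further defaults.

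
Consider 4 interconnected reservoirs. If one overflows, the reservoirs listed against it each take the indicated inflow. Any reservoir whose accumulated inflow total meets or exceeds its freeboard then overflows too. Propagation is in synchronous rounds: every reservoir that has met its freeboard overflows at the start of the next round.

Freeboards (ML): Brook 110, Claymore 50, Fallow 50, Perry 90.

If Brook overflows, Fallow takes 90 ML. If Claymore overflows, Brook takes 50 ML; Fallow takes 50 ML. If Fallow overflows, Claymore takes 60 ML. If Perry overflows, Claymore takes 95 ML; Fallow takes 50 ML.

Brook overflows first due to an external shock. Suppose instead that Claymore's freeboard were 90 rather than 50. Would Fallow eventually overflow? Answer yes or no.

yes

With Claymore's freeboard at 90:
Round 1 — Brook overflows (initial).
  Fallow: +90 → 90 ≥ 50
Round 2 — Fallow overflows.
  Claymore: +60 → 60 < 90
No further overflows.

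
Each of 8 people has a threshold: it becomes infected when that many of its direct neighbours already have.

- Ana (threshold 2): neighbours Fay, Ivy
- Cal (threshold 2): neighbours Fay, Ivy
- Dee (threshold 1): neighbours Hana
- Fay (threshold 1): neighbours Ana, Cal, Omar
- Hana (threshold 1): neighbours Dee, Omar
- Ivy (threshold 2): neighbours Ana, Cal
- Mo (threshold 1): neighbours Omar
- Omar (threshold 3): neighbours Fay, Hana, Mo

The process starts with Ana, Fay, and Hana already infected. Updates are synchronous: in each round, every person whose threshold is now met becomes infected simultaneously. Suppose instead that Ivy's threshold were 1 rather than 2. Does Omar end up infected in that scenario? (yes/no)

no

With Ivy's threshold at 1:
Round 1 — Ana, Fay, Hana become infected (initial).
Round 2 — checking thresholds:
  Cal: 1 of 2 neighbours < 2, holds.
  Dee: 1 of 1 neighbours ≥ 1, becomes infected.
  Ivy: 1 of 2 neighbours ≥ 1, becomes infected.
  Omar: 2 of 3 neighbours < 3, holds.
Round 3 — checking thresholds:
  Cal: 2 of 2 neighbours ≥ 2, becomes infected.
  Omar: 2 of 3 neighbours < 3, holds.
Round 4 — no new infections; cascade stops.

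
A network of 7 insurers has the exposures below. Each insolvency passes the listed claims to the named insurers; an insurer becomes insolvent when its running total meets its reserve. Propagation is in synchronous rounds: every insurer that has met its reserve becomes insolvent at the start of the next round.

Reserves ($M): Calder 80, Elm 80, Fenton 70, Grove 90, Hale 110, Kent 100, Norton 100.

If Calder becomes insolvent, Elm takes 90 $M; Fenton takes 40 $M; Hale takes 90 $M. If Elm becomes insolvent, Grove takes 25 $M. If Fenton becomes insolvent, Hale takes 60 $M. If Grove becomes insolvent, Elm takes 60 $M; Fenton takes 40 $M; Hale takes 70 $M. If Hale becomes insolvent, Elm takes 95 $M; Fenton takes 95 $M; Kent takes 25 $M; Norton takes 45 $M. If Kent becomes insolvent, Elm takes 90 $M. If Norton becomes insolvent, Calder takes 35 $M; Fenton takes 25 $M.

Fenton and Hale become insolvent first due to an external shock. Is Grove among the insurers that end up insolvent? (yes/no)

Round 1 — Fenton, Hale become insolvent (initial).
  Elm: +95 → 95 ≥ 80
  Kent: +25 → 25 < 100
  Norton: +45 → 45 < 100
Round 2 — Elm becomes insolvent.
  Grove: +25 → 25 < 90
No further insolvencies.

no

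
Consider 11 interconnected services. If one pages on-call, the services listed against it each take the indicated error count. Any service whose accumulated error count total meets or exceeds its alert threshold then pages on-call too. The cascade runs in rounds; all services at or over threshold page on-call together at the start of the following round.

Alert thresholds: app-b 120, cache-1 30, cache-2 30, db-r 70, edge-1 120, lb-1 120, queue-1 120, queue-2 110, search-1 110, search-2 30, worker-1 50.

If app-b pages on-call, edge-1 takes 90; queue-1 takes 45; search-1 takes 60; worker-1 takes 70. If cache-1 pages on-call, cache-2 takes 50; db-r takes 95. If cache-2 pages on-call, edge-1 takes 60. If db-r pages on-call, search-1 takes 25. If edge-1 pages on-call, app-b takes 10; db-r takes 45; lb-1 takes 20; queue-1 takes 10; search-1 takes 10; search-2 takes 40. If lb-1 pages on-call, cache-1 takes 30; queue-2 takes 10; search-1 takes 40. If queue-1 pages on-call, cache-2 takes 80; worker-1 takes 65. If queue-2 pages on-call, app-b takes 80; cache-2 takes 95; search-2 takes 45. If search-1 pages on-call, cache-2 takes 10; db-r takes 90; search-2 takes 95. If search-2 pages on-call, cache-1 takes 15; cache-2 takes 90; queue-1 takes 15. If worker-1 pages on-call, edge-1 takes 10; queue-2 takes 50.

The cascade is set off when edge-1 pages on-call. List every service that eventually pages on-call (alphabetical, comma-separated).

Round 1 — edge-1 pages on-call (initial).
  app-b: +10 → 10 < 120
  db-r: +45 → 45 < 70
  lb-1: +20 → 20 < 120
  queue-1: +10 → 10 < 120
  search-1: +10 → 10 < 110
  search-2: +40 → 40 ≥ 30
Round 2 — search-2 pages on-call.
  cache-1: +15 → 15 < 30
  cache-2: +90 → 90 ≥ 30
  queue-1: +15 → 25 < 120
Round 3 — cache-2 pages on-call.
No further pages.

cache-2, edge-1, search-2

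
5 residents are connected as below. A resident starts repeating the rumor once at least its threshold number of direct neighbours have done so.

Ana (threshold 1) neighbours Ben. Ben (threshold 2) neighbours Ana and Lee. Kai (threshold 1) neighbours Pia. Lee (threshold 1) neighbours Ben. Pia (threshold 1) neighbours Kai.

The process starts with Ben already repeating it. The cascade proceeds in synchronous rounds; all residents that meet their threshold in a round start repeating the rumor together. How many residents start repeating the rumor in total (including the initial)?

3

Round 1 — Ben starts repeating the rumor (initial).
Round 2 — checking thresholds:
  Ana: 1 of 1 neighbours ≥ 1, starts repeating the rumor.
  Lee: 1 of 1 neighbours ≥ 1, starts repeating the rumor.
Round 3 — no new spreads; cascade stops.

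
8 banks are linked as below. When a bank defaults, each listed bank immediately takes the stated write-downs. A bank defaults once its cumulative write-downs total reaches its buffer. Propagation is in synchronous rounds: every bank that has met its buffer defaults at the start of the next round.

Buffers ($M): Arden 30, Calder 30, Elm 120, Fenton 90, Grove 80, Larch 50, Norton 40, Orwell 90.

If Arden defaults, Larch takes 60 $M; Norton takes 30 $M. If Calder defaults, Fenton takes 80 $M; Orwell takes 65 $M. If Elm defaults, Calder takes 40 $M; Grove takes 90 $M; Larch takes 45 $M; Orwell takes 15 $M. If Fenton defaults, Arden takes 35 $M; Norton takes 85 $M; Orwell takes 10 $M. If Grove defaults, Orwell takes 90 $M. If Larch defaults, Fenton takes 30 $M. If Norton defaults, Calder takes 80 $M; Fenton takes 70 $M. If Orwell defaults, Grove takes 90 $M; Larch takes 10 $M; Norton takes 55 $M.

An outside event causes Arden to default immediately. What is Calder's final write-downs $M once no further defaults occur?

Round 1 — Arden defaults (initial).
  Larch: +60 → 60 ≥ 50
  Norton: +30 → 30 < 40
Round 2 — Larch defaults.
  Fenton: +30 → 30 < 90
No further defaults.

0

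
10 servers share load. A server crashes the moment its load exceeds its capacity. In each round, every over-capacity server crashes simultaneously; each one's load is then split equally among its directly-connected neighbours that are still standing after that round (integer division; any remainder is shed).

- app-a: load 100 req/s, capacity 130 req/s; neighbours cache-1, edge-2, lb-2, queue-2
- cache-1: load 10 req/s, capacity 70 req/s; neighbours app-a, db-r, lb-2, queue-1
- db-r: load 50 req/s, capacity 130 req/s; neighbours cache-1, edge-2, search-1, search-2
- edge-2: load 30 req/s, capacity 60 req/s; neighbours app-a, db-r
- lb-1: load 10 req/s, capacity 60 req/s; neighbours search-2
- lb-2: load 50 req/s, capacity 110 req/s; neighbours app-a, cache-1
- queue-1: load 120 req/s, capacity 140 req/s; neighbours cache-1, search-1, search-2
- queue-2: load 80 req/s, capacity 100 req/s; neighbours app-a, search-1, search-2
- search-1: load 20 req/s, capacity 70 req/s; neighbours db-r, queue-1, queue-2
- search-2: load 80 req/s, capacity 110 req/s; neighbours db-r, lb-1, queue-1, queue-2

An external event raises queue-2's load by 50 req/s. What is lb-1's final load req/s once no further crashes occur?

51

Round 1 — queue-2 at 130 > 100. queue-2 crashes.
  queue-2 sheds 130 req/s to app-a, search-1, search-2: 43 each (1 lost).
    app-a: 100+43 = 143 > 130
    search-1: 20+43 = 63 ≤ 70
    search-2: 80+43 = 123 > 110
Round 2 — app-a, search-2 crash.
  app-a sheds 143 req/s to cache-1, edge-2, lb-2: 47 each (2 lost).
    cache-1: 10+47 = 57 ≤ 70
    edge-2: 30+47 = 77 > 60
    lb-2: 50+47 = 97 ≤ 110
  search-2 sheds 123 req/s to db-r, lb-1, queue-1: 41 each.
    db-r: 50+41 = 91 ≤ 130
    lb-1: 10+41 = 51 ≤ 60
    queue-1: 120+41 = 161 > 140
Round 3 — edge-2, queue-1 crash.
  edge-2 sheds 77 req/s to db-r: 77 each.
    db-r: 91+77 = 168 > 130
  queue-1 sheds 161 req/s to cache-1, search-1: 80 each (1 lost).
    cache-1: 57+80 = 137 > 70
    search-1: 63+80 = 143 > 70
Round 4 — cache-1, db-r, search-1 crash.
  cache-1 sheds 137 req/s to lb-2: 137 each.
    lb-2: 97+137 = 234 > 110
  db-r sheds 168 req/s: no online neighbours, lost.
  search-1 sheds 143 req/s: no online neighbours, lost.
Round 5 — lb-2 crashes.
  lb-2 sheds 234 req/s: no online neighbours, lost.
No further crashes.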